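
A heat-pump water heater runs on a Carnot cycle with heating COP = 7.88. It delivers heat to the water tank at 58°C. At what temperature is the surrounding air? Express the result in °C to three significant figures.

COP_HP = T_H/(T_H − T_C) gives T_H − T_C = T_H/COP.
With T_H = 331.15 K, T_C = 331.15 × (1 − 1/7.88) = 289.13 K.
Converting, 289.13 K = 15.98°C.

16.0 °C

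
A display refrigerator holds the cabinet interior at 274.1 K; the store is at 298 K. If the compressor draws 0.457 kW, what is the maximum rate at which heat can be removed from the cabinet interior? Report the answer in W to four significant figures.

5241 W

The reservoir spacing is ΔT = 298 − 274.1 = 23.90 K.
COP_Carnot = T_C/ΔT = 274.10/23.90 = 11.47.
Q̇_max = COP_Carnot × Ẇ = 11.47 × 0.4570 kW = 5.241 kW = 5241 W.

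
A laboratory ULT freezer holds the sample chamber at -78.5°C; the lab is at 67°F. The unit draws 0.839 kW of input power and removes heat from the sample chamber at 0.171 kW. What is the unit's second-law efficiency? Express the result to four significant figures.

COP_actual = Q̇_C/Ẇ = 0.1710/0.8390 = 0.2038.
In absolute terms T_C = 194.65 K and T_H = 292.59 K, so ΔT = 97.94 K.
COP_Carnot = T_C/ΔT = 194.65/97.94 = 1.987.
η_II = COP_actual/COP_Carnot = 0.2038/1.987 = 0.1026.

0.1026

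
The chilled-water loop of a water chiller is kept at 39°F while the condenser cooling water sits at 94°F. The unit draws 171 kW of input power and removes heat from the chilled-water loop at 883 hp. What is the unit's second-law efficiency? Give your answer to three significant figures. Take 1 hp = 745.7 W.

0.425

Converting, Q̇_C = 883.0 hp = 658.5 kW, so COP_actual = Q̇_C/Ẇ = 658.5/171.0 = 3.851.
In absolute terms T_C = 277.04 K and T_H = 307.59 K, so ΔT = 30.56 K.
COP_Carnot = T_C/ΔT = 277.04/30.56 = 9.067.
η_II = COP_actual/COP_Carnot = 3.851/9.067 = 0.4247.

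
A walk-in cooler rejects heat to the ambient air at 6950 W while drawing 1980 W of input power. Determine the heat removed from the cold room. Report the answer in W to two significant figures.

For a cyclic device the first law requires Q̇_H = Q̇_C + Ẇ.
Q̇_C = Q̇_H − Ẇ = 4970 W.

5000 W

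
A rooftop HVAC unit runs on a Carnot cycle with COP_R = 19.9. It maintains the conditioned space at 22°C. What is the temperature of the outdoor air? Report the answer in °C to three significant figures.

COP_R = T_C/(T_H − T_C) gives T_H − T_C = T_C/COP.
With T_C = 295.15 K, T_H = 295.15 × (1 + 1/19.9) = 309.98 K.
Converting, 309.98 K = 36.83°C.

36.8 °C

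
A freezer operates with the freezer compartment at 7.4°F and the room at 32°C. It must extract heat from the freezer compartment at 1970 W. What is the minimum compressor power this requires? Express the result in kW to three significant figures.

In absolute terms T_C = 259.48 K and T_H = 305.15 K, so ΔT = 45.67 K.
COP_Carnot = T_C/ΔT = 259.48/45.67 = 5.682.
Ẇ_min = Q̇/COP_Carnot = 1970/5.682 = 346.7 W = 0.3467 kW.

0.347 kW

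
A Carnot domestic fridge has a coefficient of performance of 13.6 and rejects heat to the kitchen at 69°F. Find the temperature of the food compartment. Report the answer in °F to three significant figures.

32.8 °F

For a Carnot refrigerator COP_R = T_C/(T_H − T_C), so T_C = COP·T_H/(1 + COP).
With T_H = 293.71 K, T_C = 13.6 × 293.71/14.60 = 273.59 K.
Converting, 273.59 K = 32.79°F.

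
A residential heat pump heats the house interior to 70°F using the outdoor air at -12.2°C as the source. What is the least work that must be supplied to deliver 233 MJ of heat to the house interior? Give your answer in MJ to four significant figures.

26.38 MJ

In absolute terms T_C = 260.95 K and T_H = 294.26 K, so ΔT = 33.31 K.
The reversible limit is COP_HP = T_H/ΔT = 8.834, so W_min = Q_H/COP = Q_H·ΔT/T_H.
W_min = 233.0 × 33.31/294.26 = 26.38 MJ.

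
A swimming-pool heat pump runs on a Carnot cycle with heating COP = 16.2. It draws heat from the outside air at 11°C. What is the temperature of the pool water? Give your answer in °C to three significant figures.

29.7 °C

COP_HP = T_H/(T_H − T_C) rearranges to T_H = COP·T_C/(COP − 1).
With T_C = 284.15 K, T_H = 16.2 × 284.15/15.20 = 302.84 K.
Converting, 302.84 K = 29.69°C.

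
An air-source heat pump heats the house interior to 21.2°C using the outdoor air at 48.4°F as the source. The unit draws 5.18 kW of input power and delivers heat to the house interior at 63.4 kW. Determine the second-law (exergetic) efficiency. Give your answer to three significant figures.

0.503

COP_actual = Q̇_H/Ẇ = 63.40/5.180 = 12.24.
In absolute terms T_C = 282.26 K and T_H = 294.35 K, so ΔT = 12.09 K.
COP_Carnot = T_H/ΔT = 294.35/12.09 = 24.35.
η_II = COP_actual/COP_Carnot = 12.24/24.35 = 0.5027.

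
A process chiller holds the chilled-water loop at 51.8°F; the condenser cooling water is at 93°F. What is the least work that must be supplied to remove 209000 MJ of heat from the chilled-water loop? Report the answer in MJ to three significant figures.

In absolute terms T_C = 284.15 K and T_H = 307.04 K, so ΔT = 22.89 K.
The reversible limit is COP_R = T_C/ΔT = 12.41, so W_min = Q_C/COP = Q_C·ΔT/T_C.
W_min = 209000 × 22.89/284.15 = 16840 MJ.

16800 MJ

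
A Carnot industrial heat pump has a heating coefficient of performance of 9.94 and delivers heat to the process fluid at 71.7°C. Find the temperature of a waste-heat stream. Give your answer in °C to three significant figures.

COP_HP = T_H/(T_H − T_C) gives T_H − T_C = T_H/COP.
With T_H = 344.85 K, T_C = 344.85 × (1 − 1/9.94) = 310.16 K.
Converting, 310.16 K = 37.01°C.

37.0 °C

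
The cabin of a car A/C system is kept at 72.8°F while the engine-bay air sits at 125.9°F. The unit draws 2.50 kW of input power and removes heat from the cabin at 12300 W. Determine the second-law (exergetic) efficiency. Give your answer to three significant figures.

Converting, Q̇_C = 12300 W = 12.30 kW, so COP_actual = Q̇_C/Ẇ = 12.30/2.500 = 4.920.
In absolute terms T_C = 295.82 K and T_H = 325.32 K, so ΔT = 29.50 K.
COP_Carnot = T_C/ΔT = 295.82/29.50 = 10.03.
η_II = COP_actual/COP_Carnot = 4.920/10.03 = 0.4906.

0.491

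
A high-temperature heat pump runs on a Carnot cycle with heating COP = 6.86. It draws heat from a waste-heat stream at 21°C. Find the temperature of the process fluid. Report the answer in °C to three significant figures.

71.2 °C

COP_HP = T_H/(T_H − T_C) rearranges to T_H = COP·T_C/(COP − 1).
With T_C = 294.15 K, T_H = 6.86 × 294.15/5.860 = 344.35 K.
Converting, 344.35 K = 71.20°C.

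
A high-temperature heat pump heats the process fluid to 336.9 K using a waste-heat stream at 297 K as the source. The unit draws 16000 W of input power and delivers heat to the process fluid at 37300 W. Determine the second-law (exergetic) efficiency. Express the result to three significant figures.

0.276

COP_actual = Q̇_H/Ẇ = 37300/16000 = 2.331.
The reservoir spacing is ΔT = 336.9 − 297 = 39.90 K.
COP_Carnot = T_H/ΔT = 336.90/39.90 = 8.444.
η_II = COP_actual/COP_Carnot = 2.331/8.444 = 0.2761.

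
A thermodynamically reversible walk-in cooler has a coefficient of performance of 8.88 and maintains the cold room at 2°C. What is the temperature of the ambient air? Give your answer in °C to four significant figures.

COP_R = T_C/(T_H − T_C) gives T_H − T_C = T_C/COP.
With T_C = 275.15 K, T_H = 275.15 × (1 + 1/8.88) = 306.14 K.
Converting, 306.14 K = 32.99°C.

32.99 °C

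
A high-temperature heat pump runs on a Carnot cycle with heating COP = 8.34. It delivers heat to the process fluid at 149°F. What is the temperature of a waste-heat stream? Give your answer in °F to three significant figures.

COP_HP = T_H/(T_H − T_C) gives T_H − T_C = T_H/COP.
With T_H = 338.15 K, T_C = 338.15 × (1 − 1/8.34) = 297.60 K.
Converting, 297.60 K = 76.02°F.

76.0 °F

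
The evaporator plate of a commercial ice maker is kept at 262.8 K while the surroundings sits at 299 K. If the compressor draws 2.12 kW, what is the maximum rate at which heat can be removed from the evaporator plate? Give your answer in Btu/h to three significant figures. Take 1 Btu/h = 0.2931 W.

The reservoir spacing is ΔT = 299 − 262.8 = 36.20 K.
COP_Carnot = T_C/ΔT = 262.80/36.20 = 7.260.
Q̇_max = COP_Carnot × Ẇ = 7.260 × 2.120 kW = 15.39 kW = 52510 Btu/h.

52500 Btu/h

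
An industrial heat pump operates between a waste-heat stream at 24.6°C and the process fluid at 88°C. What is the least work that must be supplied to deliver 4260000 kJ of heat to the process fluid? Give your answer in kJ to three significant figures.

748000 kJ

In absolute terms T_C = 297.75 K and T_H = 361.15 K, so ΔT = 63.40 K.
The reversible limit is COP_HP = T_H/ΔT = 5.696, so W_min = Q_H/COP = Q_H·ΔT/T_H.
W_min = 4260000 × 63.40/361.15 = 747800 kJ.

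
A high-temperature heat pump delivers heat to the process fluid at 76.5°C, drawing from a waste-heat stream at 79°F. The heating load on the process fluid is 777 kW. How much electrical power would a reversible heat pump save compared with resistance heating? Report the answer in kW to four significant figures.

In absolute terms T_C = 299.26 K and T_H = 349.65 K, so ΔT = 50.39 K.
COP_Carnot = T_H/ΔT = 349.65/50.39 = 6.939.
Resistance heating needs Ẇ_res = Q̇_H = 777.0 kW; the reversible heat pump needs only Ẇ_hp = Q̇_H/COP = 112.0 kW.
Saving = 777.0 − 112.0 = 665.0 kW.

665.0 kW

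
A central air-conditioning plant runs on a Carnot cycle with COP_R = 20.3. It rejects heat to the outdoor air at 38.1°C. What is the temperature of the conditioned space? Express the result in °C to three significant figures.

23.5 °C

For a Carnot refrigerator COP_R = T_C/(T_H − T_C), so T_C = COP·T_H/(1 + COP).
With T_H = 311.25 K, T_C = 20.3 × 311.25/21.30 = 296.64 K.
Converting, 296.64 K = 23.49°C.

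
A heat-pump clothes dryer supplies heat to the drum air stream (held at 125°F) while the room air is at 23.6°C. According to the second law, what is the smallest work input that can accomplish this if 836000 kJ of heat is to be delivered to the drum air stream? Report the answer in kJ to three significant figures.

In absolute terms T_C = 296.75 K and T_H = 324.82 K, so ΔT = 28.07 K.
The reversible limit is COP_HP = T_H/ΔT = 11.57, so W_min = Q_H/COP = Q_H·ΔT/T_H.
W_min = 836000 × 28.07/324.82 = 72240 kJ.

72200 kJ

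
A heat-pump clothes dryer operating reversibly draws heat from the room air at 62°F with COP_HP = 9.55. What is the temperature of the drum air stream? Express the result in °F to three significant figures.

COP_HP = T_H/(T_H − T_C) rearranges to T_H = COP·T_C/(COP − 1).
With T_C = 289.82 K, T_H = 9.55 × 289.82/8.550 = 323.71 K.
Converting, 323.71 K = 123.01°F.

123 °F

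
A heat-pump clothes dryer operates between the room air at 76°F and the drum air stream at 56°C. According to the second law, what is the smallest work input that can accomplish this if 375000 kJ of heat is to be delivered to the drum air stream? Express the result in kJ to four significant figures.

In absolute terms T_C = 297.59 K and T_H = 329.15 K, so ΔT = 31.56 K.
The reversible limit is COP_HP = T_H/ΔT = 10.43, so W_min = Q_H/COP = Q_H·ΔT/T_H.
W_min = 375000 × 31.56/329.15 = 35950 kJ.

35950 kJ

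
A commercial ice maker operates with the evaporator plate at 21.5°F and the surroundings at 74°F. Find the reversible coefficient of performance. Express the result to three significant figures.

In absolute terms T_C = 267.32 K and T_H = 296.48 K, so ΔT = 29.17 K.
For a reversible cycle, COP_Carnot = T_C/ΔT = 267.32/29.17 = 9.165.

9.17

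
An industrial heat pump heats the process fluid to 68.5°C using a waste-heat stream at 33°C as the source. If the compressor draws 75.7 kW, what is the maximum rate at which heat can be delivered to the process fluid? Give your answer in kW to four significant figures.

728.5 kW

In absolute terms T_C = 306.15 K and T_H = 341.65 K, so ΔT = 35.50 K.
COP_Carnot = T_H/ΔT = 341.65/35.50 = 9.624.
Q̇_max = COP_Carnot × Ẇ = 9.624 × 75.70 kW = 728.5 kW.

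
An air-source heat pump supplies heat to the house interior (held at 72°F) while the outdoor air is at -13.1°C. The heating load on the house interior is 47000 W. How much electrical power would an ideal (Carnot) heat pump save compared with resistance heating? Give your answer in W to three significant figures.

In absolute terms T_C = 260.05 K and T_H = 295.37 K, so ΔT = 35.32 K.
COP_Carnot = T_H/ΔT = 295.37/35.32 = 8.362.
Resistance heating needs Ẇ_res = Q̇_H = 47000 W; the reversible heat pump needs only Ẇ_hp = Q̇_H/COP = 5621 W.
Saving = 47000 − 5621 = 41380 W.

41400 W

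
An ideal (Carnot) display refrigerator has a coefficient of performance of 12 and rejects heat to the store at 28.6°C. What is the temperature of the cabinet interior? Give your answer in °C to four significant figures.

5.388 °C

For a Carnot refrigerator COP_R = T_C/(T_H − T_C), so T_C = COP·T_H/(1 + COP).
With T_H = 301.75 K, T_C = 12 × 301.75/13.00 = 278.54 K.
Converting, 278.54 K = 5.39°C.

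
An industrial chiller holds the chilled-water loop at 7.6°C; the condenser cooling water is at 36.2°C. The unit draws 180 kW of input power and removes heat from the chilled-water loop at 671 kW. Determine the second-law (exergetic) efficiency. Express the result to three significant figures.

0.380

COP_actual = Q̇_C/Ẇ = 671.0/180.0 = 3.728.
In absolute terms T_C = 280.75 K and T_H = 309.35 K, so ΔT = 28.60 K.
COP_Carnot = T_C/ΔT = 280.75/28.60 = 9.816.
η_II = COP_actual/COP_Carnot = 3.728/9.816 = 0.3797.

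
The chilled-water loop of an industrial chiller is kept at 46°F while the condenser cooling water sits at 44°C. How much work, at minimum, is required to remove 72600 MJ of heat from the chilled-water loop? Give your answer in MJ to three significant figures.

9360 MJ

In absolute terms T_C = 280.93 K and T_H = 317.15 K, so ΔT = 36.22 K.
The reversible limit is COP_R = T_C/ΔT = 7.756, so W_min = Q_C/COP = Q_C·ΔT/T_C.
W_min = 72600 × 36.22/280.93 = 9361 MJ.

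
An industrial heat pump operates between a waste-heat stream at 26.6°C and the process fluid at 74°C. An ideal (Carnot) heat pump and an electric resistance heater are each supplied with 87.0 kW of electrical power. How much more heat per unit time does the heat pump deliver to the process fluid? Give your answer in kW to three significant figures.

In absolute terms T_C = 299.75 K and T_H = 347.15 K, so ΔT = 47.40 K.
COP_Carnot = T_H/ΔT = 347.15/47.40 = 7.324.
The heat pump delivers Q̇_H = COP × Ẇ = 637.2 kW; the resistance heater delivers Ẇ = 87.00 kW.
Extra = (COP − 1)·Ẇ = 550.2 kW.

550 kW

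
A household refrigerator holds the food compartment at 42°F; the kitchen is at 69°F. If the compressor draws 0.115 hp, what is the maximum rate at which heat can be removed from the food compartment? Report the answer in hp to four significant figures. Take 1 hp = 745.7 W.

In absolute terms T_C = 278.71 K and T_H = 293.71 K, so ΔT = 15.00 K.
COP_Carnot = T_C/ΔT = 278.71/15.00 = 18.58.
Q̇_max = COP_Carnot × Ẇ = 18.58 × 0.1150 hp = 2.137 hp.

2.137 hp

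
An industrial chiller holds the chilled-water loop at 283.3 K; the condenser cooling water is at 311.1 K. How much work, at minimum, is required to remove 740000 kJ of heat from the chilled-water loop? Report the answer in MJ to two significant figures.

The reservoir spacing is ΔT = 311.1 − 283.3 = 27.80 K.
The reversible limit is COP_R = T_C/ΔT = 10.19, so W_min = Q_C/COP = Q_C·ΔT/T_C.
W_min = 740000 × 27.80/283.30 = 72620 kJ = 72.62 MJ.

73 MJ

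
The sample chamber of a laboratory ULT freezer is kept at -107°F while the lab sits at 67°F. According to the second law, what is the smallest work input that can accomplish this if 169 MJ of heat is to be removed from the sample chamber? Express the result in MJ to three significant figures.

83.4 MJ

In absolute terms T_C = 195.93 K and T_H = 292.59 K, so ΔT = 96.67 K.
The reversible limit is COP_R = T_C/ΔT = 2.027, so W_min = Q_C/COP = Q_C·ΔT/T_C.
W_min = 169.0 × 96.67/195.93 = 83.38 MJ.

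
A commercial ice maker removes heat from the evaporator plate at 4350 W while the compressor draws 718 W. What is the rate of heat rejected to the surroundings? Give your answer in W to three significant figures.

For a cyclic device the first law requires Q̇_H = Q̇_C + Ẇ.
Q̇_H = Q̇_C + Ẇ = 5068 W.

5070 W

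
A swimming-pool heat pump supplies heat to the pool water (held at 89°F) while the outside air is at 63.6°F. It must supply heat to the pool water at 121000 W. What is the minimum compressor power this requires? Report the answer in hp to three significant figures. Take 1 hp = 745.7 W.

In absolute terms T_C = 290.71 K and T_H = 304.82 K, so ΔT = 14.11 K.
COP_Carnot = T_H/ΔT = 304.82/14.11 = 21.60.
Ẇ_min = Q̇/COP_Carnot = 121000/21.60 = 5602 W = 7.512 hp.

7.51 hp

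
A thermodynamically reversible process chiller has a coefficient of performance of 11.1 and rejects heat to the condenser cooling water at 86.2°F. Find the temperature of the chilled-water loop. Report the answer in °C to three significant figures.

For a Carnot refrigerator COP_R = T_C/(T_H − T_C), so T_C = COP·T_H/(1 + COP).
With T_H = 303.26 K, T_C = 11.1 × 303.26/12.10 = 278.20 K.
Converting, 278.20 K = 5.05°C.

5.05 °C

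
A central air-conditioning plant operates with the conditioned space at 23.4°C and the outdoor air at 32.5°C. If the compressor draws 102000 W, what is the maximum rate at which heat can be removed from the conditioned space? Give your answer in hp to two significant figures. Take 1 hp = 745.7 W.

4500 hp

In absolute terms T_C = 296.55 K and T_H = 305.65 K, so ΔT = 9.100 K.
COP_Carnot = T_C/ΔT = 296.55/9.100 = 32.59.
Q̇_max = COP_Carnot × Ẇ = 32.59 × 102000 W = 3324000 W = 4458 hp.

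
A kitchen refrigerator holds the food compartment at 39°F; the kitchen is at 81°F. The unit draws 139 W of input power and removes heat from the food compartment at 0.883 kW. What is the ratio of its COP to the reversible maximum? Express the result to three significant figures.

Converting, Q̇_C = 0.8830 kW = 883.0 W, so COP_actual = Q̇_C/Ẇ = 883.0/139.0 = 6.353.
In absolute terms T_C = 277.04 K and T_H = 300.37 K, so ΔT = 23.33 K.
COP_Carnot = T_C/ΔT = 277.04/23.33 = 11.87.
η_II = COP_actual/COP_Carnot = 6.353/11.87 = 0.5350.

0.535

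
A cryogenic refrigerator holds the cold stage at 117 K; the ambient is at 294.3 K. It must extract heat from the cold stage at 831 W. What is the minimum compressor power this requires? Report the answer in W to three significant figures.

1260 W

The reservoir spacing is ΔT = 294.3 − 117 = 177.3 K.
COP_Carnot = T_C/ΔT = 117.00/177.3 = 0.6599.
Ẇ_min = Q̇/COP_Carnot = 831.0/0.6599 = 1259 W.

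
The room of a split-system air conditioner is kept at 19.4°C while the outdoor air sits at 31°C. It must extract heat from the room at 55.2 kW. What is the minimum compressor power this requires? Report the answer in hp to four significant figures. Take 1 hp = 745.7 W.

2.935 hp

In absolute terms T_C = 292.55 K and T_H = 304.15 K, so ΔT = 11.60 K.
COP_Carnot = T_C/ΔT = 292.55/11.60 = 25.22.
Ẇ_min = Q̇/COP_Carnot = 55.20/25.22 = 2.189 kW = 2.935 hp.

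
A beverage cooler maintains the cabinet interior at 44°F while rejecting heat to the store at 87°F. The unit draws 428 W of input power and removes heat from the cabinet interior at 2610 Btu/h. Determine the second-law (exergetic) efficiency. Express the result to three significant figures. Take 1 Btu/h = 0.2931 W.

Converting, Q̇_C = 2610 Btu/h = 765.0 W, so COP_actual = Q̇_C/Ẇ = 765.0/428.0 = 1.787.
In absolute terms T_C = 279.82 K and T_H = 303.71 K, so ΔT = 23.89 K.
COP_Carnot = T_C/ΔT = 279.82/23.89 = 11.71.
η_II = COP_actual/COP_Carnot = 1.787/11.71 = 0.1526.

0.153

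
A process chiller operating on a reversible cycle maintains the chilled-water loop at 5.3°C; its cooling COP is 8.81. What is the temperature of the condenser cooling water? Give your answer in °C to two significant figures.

37 °C

COP_R = T_C/(T_H − T_C) gives T_H − T_C = T_C/COP.
With T_C = 278.45 K, T_H = 278.45 × (1 + 1/8.81) = 310.06 K.
Converting, 310.06 K = 36.91°C.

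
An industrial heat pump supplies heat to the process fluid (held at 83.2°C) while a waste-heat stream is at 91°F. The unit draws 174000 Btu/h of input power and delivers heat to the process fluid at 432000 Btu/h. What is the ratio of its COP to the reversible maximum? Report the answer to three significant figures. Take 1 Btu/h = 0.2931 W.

COP_actual = Q̇_H/Ẇ = 432000/174000 = 2.483.
In absolute terms T_C = 305.93 K and T_H = 356.35 K, so ΔT = 50.42 K.
COP_Carnot = T_H/ΔT = 356.35/50.42 = 7.067.
η_II = COP_actual/COP_Carnot = 2.483/7.067 = 0.3513.

0.351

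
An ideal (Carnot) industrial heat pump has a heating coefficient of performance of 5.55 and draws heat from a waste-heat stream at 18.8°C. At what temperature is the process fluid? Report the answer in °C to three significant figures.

83.0 °C

COP_HP = T_H/(T_H − T_C) rearranges to T_H = COP·T_C/(COP − 1).
With T_C = 291.95 K, T_H = 5.55 × 291.95/4.550 = 356.11 K.
Converting, 356.11 K = 82.96°C.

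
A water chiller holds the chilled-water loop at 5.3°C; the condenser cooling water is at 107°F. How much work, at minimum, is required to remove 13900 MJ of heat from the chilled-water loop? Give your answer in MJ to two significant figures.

In absolute terms T_C = 278.45 K and T_H = 314.82 K, so ΔT = 36.37 K.
The reversible limit is COP_R = T_C/ΔT = 7.657, so W_min = Q_C/COP = Q_C·ΔT/T_C.
W_min = 13900 × 36.37/278.45 = 1815 MJ.

1800 MJ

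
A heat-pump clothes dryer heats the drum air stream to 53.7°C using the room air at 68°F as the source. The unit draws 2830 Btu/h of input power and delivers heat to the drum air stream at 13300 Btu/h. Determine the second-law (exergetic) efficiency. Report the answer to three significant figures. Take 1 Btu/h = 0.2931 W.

COP_actual = Q̇_H/Ẇ = 13300/2830 = 4.700.
In absolute terms T_C = 293.15 K and T_H = 326.85 K, so ΔT = 33.70 K.
COP_Carnot = T_H/ΔT = 326.85/33.70 = 9.699.
η_II = COP_actual/COP_Carnot = 4.700/9.699 = 0.4846.

0.485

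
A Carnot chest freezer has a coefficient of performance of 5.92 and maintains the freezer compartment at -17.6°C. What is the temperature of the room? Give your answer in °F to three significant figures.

COP_R = T_C/(T_H − T_C) gives T_H − T_C = T_C/COP.
With T_C = 255.55 K, T_H = 255.55 × (1 + 1/5.92) = 298.72 K.
Converting, 298.72 K = 78.02°F.

78.0 °F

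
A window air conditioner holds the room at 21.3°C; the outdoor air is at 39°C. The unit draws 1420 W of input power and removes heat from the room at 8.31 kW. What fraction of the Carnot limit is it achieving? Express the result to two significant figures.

0.35

Converting, Q̇_C = 8.310 kW = 8310 W, so COP_actual = Q̇_C/Ẇ = 8310/1420 = 5.852.
In absolute terms T_C = 294.45 K and T_H = 312.15 K, so ΔT = 17.70 K.
COP_Carnot = T_C/ΔT = 294.45/17.70 = 16.64.
η_II = COP_actual/COP_Carnot = 5.852/16.64 = 0.3518.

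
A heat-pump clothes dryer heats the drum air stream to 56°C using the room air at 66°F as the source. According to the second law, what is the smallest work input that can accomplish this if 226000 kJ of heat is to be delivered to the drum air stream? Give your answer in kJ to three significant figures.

In absolute terms T_C = 292.04 K and T_H = 329.15 K, so ΔT = 37.11 K.
The reversible limit is COP_HP = T_H/ΔT = 8.869, so W_min = Q_H/COP = Q_H·ΔT/T_H.
W_min = 226000 × 37.11/329.15 = 25480 kJ.

25500 kJ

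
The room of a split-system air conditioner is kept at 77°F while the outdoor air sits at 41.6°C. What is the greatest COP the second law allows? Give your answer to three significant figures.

In absolute terms T_C = 298.15 K and T_H = 314.75 K, so ΔT = 16.60 K.
For a reversible cycle, COP_Carnot = T_C/ΔT = 298.15/16.60 = 17.96.

18.0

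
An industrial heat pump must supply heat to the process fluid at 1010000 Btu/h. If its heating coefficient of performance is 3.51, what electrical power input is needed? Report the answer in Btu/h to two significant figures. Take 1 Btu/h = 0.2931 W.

Ẇ = Q̇_H/COP_HP = 1010000/3.51 = 287700 Btu/h.

290000 Btu/h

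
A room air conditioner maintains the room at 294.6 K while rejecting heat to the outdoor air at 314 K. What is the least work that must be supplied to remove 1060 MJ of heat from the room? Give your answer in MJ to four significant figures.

The reservoir spacing is ΔT = 314 − 294.6 = 19.40 K.
The reversible limit is COP_R = T_C/ΔT = 15.19, so W_min = Q_C/COP = Q_C·ΔT/T_C.
W_min = 1060 × 19.40/294.60 = 69.80 MJ.

69.80 MJ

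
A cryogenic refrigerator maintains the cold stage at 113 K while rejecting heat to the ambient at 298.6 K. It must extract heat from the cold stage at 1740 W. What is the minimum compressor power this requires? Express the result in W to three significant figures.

The reservoir spacing is ΔT = 298.6 − 113 = 185.6 K.
COP_Carnot = T_C/ΔT = 113.00/185.6 = 0.6088.
Ẇ_min = Q̇/COP_Carnot = 1740/0.6088 = 2858 W.

2860 W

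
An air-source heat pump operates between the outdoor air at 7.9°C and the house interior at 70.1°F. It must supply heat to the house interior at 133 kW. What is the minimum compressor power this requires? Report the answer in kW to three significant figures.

In absolute terms T_C = 281.05 K and T_H = 294.32 K, so ΔT = 13.27 K.
COP_Carnot = T_H/ΔT = 294.32/13.27 = 22.18.
Ẇ_min = Q̇/COP_Carnot = 133.0/22.18 = 5.995 kW.

6.00 kW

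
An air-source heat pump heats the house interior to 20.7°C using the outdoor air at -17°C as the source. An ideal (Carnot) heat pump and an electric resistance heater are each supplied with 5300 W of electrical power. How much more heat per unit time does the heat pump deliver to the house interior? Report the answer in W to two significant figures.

36000 W

In absolute terms T_C = 256.15 K and T_H = 293.85 K, so ΔT = 37.70 K.
COP_Carnot = T_H/ΔT = 293.85/37.70 = 7.794.
The heat pump delivers Q̇_H = COP × Ẇ = 41310 W; the resistance heater delivers Ẇ = 5300 W.
Extra = (COP − 1)·Ẇ = 36010 W.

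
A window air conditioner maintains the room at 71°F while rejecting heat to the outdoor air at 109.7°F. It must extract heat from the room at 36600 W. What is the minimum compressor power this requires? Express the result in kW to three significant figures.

2.67 kW

In absolute terms T_C = 294.82 K and T_H = 316.32 K, so ΔT = 21.50 K.
COP_Carnot = T_C/ΔT = 294.82/21.50 = 13.71.
Ẇ_min = Q̇/COP_Carnot = 36600/13.71 = 2669 W = 2.669 kW.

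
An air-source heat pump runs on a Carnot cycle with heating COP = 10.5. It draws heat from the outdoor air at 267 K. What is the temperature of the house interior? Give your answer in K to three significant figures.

295 K

COP_HP = T_H/(T_H − T_C) rearranges to T_H = COP·T_C/(COP − 1).
With T_C = 267.00 K, T_H = 10.5 × 267.00/9.500 = 295.11 K.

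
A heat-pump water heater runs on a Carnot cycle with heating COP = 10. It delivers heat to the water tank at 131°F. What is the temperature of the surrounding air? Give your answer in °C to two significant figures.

COP_HP = T_H/(T_H − T_C) gives T_H − T_C = T_H/COP.
With T_H = 328.15 K, T_C = 328.15 × (1 − 1/10) = 295.33 K.
Converting, 295.33 K = 22.19°C.

22 °C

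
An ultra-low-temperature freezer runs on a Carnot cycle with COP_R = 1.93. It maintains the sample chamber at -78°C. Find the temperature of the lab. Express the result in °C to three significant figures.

COP_R = T_C/(T_H − T_C) gives T_H − T_C = T_C/COP.
With T_C = 195.15 K, T_H = 195.15 × (1 + 1/1.93) = 296.26 K.
Converting, 296.26 K = 23.11°C.

23.1 °C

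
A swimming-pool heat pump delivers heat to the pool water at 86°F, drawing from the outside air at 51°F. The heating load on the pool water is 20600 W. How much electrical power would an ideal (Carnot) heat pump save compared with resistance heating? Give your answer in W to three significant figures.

19300 W

In absolute terms T_C = 283.71 K and T_H = 303.15 K, so ΔT = 19.44 K.
COP_Carnot = T_H/ΔT = 303.15/19.44 = 15.59.
Resistance heating needs Ẇ_res = Q̇_H = 20600 W; the reversible heat pump needs only Ẇ_hp = Q̇_H/COP = 1321 W.
Saving = 20600 − 1321 = 19280 W.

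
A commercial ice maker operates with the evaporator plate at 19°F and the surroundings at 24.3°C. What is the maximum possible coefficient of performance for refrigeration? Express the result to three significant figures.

8.44

In absolute terms T_C = 265.93 K and T_H = 297.45 K, so ΔT = 31.52 K.
For a reversible cycle, COP_Carnot = T_C/ΔT = 265.93/31.52 = 8.436.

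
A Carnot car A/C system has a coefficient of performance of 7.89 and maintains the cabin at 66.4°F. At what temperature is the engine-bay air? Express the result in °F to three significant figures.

COP_R = T_C/(T_H − T_C) gives T_H − T_C = T_C/COP.
With T_C = 292.26 K, T_H = 292.26 × (1 + 1/7.89) = 329.30 K.
Converting, 329.30 K = 133.08°F.

133 °F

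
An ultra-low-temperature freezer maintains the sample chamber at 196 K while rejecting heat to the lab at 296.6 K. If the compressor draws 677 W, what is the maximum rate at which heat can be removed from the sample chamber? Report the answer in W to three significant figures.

The reservoir spacing is ΔT = 296.6 − 196 = 100.6 K.
COP_Carnot = T_C/ΔT = 196.00/100.6 = 1.948.
Q̇_max = COP_Carnot × Ẇ = 1.948 × 677.0 W = 1319 W.

1320 W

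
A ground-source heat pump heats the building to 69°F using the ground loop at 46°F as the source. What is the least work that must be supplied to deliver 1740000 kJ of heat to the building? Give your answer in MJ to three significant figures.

75.7 MJ

In absolute terms T_C = 280.93 K and T_H = 293.71 K, so ΔT = 12.78 K.
The reversible limit is COP_HP = T_H/ΔT = 22.99, so W_min = Q_H/COP = Q_H·ΔT/T_H.
W_min = 1740000 × 12.78/293.71 = 75700 kJ = 75.70 MJ.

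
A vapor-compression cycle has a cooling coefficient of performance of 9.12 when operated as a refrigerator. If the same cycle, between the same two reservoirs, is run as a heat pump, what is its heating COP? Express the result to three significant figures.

The first law on one cycle gives Q_H = Q_C + W, so Q_H/W = Q_C/W + 1.
COP_HP = COP_R + 1 = 9.12 + 1 = 10.12.

10.1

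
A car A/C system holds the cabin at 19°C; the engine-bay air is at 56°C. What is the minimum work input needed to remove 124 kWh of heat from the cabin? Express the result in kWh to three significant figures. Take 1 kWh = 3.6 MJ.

In absolute terms T_C = 292.15 K and T_H = 329.15 K, so ΔT = 37.00 K.
The reversible limit is COP_R = T_C/ΔT = 7.896, so W_min = Q_C/COP = Q_C·ΔT/T_C.
W_min = 124.0 × 37.00/292.15 = 15.70 kWh.

15.7 kWh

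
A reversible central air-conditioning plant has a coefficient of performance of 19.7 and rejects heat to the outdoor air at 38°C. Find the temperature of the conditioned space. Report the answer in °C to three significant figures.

23.0 °C

For a Carnot refrigerator COP_R = T_C/(T_H − T_C), so T_C = COP·T_H/(1 + COP).
With T_H = 311.15 K, T_C = 19.7 × 311.15/20.70 = 296.12 K.
Converting, 296.12 K = 22.97°C.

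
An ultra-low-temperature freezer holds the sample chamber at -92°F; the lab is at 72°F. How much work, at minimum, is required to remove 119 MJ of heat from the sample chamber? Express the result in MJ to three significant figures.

In absolute terms T_C = 204.26 K and T_H = 295.37 K, so ΔT = 91.11 K.
The reversible limit is COP_R = T_C/ΔT = 2.242, so W_min = Q_C/COP = Q_C·ΔT/T_C.
W_min = 119.0 × 91.11/204.26 = 53.08 MJ.

53.1 MJ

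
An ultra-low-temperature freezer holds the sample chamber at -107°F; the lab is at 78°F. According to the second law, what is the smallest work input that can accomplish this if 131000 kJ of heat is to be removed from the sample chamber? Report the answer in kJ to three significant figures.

68700 kJ

In absolute terms T_C = 195.93 K and T_H = 298.71 K, so ΔT = 102.8 K.
The reversible limit is COP_R = T_C/ΔT = 1.906, so W_min = Q_C/COP = Q_C·ΔT/T_C.
W_min = 131000 × 102.8/195.93 = 68720 kJ.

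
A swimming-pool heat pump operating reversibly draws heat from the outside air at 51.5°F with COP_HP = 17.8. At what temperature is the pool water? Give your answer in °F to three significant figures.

81.9 °F

COP_HP = T_H/(T_H − T_C) rearranges to T_H = COP·T_C/(COP − 1).
With T_C = 283.98 K, T_H = 17.8 × 283.98/16.80 = 300.89 K.
Converting, 300.89 K = 81.93°F.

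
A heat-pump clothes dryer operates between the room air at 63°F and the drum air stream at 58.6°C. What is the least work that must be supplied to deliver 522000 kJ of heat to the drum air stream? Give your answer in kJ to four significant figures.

65110 kJ

In absolute terms T_C = 290.37 K and T_H = 331.75 K, so ΔT = 41.38 K.
The reversible limit is COP_HP = T_H/ΔT = 8.018, so W_min = Q_H/COP = Q_H·ΔT/T_H.
W_min = 522000 × 41.38/331.75 = 65110 kJ.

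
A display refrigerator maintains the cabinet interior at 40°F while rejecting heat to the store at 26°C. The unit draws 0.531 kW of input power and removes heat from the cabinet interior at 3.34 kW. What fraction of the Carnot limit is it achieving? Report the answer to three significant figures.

COP_actual = Q̇_C/Ẇ = 3.340/0.5310 = 6.290.
In absolute terms T_C = 277.59 K and T_H = 299.15 K, so ΔT = 21.56 K.
COP_Carnot = T_C/ΔT = 277.59/21.56 = 12.88.
η_II = COP_actual/COP_Carnot = 6.290/12.88 = 0.4884.

0.488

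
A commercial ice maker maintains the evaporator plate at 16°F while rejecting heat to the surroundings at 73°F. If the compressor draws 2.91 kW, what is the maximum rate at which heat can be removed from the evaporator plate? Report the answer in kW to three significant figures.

In absolute terms T_C = 264.26 K and T_H = 295.93 K, so ΔT = 31.67 K.
COP_Carnot = T_C/ΔT = 264.26/31.67 = 8.345.
Q̇_max = COP_Carnot × Ẇ = 8.345 × 2.910 kW = 24.28 kW.

24.3 kW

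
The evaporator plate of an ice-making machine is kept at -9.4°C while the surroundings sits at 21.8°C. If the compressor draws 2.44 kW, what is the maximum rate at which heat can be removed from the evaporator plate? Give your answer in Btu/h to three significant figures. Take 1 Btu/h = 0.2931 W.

70400 Btu/h

In absolute terms T_C = 263.75 K and T_H = 294.95 K, so ΔT = 31.20 K.
COP_Carnot = T_C/ΔT = 263.75/31.20 = 8.454.
Q̇_max = COP_Carnot × Ẇ = 8.454 × 2.440 kW = 20.63 kW = 70370 Btu/h.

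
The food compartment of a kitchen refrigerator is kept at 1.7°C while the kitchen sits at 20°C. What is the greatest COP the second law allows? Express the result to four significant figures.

In absolute terms T_C = 274.85 K and T_H = 293.15 K, so ΔT = 18.30 K.
For a reversible cycle, COP_Carnot = T_C/ΔT = 274.85/18.30 = 15.02.

15.02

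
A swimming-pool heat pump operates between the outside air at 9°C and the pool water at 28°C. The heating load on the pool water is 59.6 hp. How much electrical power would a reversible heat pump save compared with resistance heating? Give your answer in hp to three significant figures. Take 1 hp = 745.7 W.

55.8 hp

In absolute terms T_C = 282.15 K and T_H = 301.15 K, so ΔT = 19.00 K.
COP_Carnot = T_H/ΔT = 301.15/19.00 = 15.85.
Resistance heating needs Ẇ_res = Q̇_H = 59.60 hp; the reversible heat pump needs only Ẇ_hp = Q̇_H/COP = 3.760 hp.
Saving = 59.60 − 3.760 = 55.84 hp.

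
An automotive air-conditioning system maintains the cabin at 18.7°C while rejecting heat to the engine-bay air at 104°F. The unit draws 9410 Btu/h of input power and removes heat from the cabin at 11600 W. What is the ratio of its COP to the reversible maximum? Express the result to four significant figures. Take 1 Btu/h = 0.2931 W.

0.3070

Converting, Q̇_C = 11600 W = 39580 Btu/h, so COP_actual = Q̇_C/Ẇ = 39580/9410 = 4.206.
In absolute terms T_C = 291.85 K and T_H = 313.15 K, so ΔT = 21.30 K.
COP_Carnot = T_C/ΔT = 291.85/21.30 = 13.70.
η_II = COP_actual/COP_Carnot = 4.206/13.70 = 0.3070.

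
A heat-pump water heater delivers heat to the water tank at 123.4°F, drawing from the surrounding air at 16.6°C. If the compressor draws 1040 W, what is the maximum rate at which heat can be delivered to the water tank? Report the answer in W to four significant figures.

In absolute terms T_C = 289.75 K and T_H = 323.93 K, so ΔT = 34.18 K.
COP_Carnot = T_H/ΔT = 323.93/34.18 = 9.478.
Q̇_max = COP_Carnot × Ẇ = 9.478 × 1040 W = 9857 W.

9857 W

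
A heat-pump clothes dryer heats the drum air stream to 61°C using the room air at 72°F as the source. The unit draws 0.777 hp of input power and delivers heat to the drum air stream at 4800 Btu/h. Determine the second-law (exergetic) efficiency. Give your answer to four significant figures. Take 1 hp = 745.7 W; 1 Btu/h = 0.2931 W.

0.2818

Converting, Q̇_H = 4800 Btu/h = 1.887 hp, so COP_actual = Q̇_H/Ẇ = 1.887/0.7770 = 2.428.
In absolute terms T_C = 295.37 K and T_H = 334.15 K, so ΔT = 38.78 K.
COP_Carnot = T_H/ΔT = 334.15/38.78 = 8.617.
η_II = COP_actual/COP_Carnot = 2.428/8.617 = 0.2818.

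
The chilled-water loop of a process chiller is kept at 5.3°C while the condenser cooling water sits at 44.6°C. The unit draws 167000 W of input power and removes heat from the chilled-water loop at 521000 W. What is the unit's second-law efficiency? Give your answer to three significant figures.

0.440

COP_actual = Q̇_C/Ẇ = 521000/167000 = 3.120.
In absolute terms T_C = 278.45 K and T_H = 317.75 K, so ΔT = 39.30 K.
COP_Carnot = T_C/ΔT = 278.45/39.30 = 7.085.
η_II = COP_actual/COP_Carnot = 3.120/7.085 = 0.4403.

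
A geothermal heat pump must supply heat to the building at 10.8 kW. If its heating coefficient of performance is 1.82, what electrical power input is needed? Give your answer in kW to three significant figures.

Ẇ = Q̇_H/COP_HP = 10.80/1.82 = 5.934 kW.

5.93 kW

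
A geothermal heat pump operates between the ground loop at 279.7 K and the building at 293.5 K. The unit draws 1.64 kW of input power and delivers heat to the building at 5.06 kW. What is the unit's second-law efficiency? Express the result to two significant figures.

0.15

COP_actual = Q̇_H/Ẇ = 5.060/1.640 = 3.085.
The reservoir spacing is ΔT = 293.5 − 279.7 = 13.80 K.
COP_Carnot = T_H/ΔT = 293.50/13.80 = 21.27.
η_II = COP_actual/COP_Carnot = 3.085/21.27 = 0.1451.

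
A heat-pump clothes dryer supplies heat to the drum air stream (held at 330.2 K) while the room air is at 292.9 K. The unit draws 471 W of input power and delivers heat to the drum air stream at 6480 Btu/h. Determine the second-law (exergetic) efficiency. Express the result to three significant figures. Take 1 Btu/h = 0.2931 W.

Converting, Q̇_H = 6480 Btu/h = 1899 W, so COP_actual = Q̇_H/Ẇ = 1899/471.0 = 4.032.
The reservoir spacing is ΔT = 330.2 − 292.9 = 37.30 K.
COP_Carnot = T_H/ΔT = 330.20/37.30 = 8.853.
η_II = COP_actual/COP_Carnot = 4.032/8.853 = 0.4555.

0.456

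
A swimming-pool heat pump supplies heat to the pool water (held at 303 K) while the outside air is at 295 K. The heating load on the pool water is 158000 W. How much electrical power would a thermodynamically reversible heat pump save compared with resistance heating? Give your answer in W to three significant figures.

The reservoir spacing is ΔT = 303 − 295 = 8.000 K.
COP_Carnot = T_H/ΔT = 303.00/8.000 = 37.88.
Resistance heating needs Ẇ_res = Q̇_H = 158000 W; the reversible heat pump needs only Ẇ_hp = Q̇_H/COP = 4172 W.
Saving = 158000 − 4172 = 153800 W.

154000 W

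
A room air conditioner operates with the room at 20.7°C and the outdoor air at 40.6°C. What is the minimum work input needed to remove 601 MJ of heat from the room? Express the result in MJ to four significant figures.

In absolute terms T_C = 293.85 K and T_H = 313.75 K, so ΔT = 19.90 K.
The reversible limit is COP_R = T_C/ΔT = 14.77, so W_min = Q_C/COP = Q_C·ΔT/T_C.
W_min = 601.0 × 19.90/293.85 = 40.70 MJ.

40.70 MJ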